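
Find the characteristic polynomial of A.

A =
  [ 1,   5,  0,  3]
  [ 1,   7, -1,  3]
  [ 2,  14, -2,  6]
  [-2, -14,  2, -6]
x^4

Expanding det(x·I − A) (e.g. by cofactor expansion or by noting that A is similar to its Jordan form J, which has the same characteristic polynomial as A) gives
  χ_A(x) = x^4
which factors as x^4. The eigenvalues (with algebraic multiplicities) are λ = 0 with multiplicity 4.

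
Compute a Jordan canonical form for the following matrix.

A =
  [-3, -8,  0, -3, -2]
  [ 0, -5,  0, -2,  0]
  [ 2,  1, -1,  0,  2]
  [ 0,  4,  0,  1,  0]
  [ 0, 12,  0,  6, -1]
J_2(-3) ⊕ J_2(-1) ⊕ J_1(-1)

The characteristic polynomial is
  det(x·I − A) = x^5 + 9*x^4 + 30*x^3 + 46*x^2 + 33*x + 9 = (x + 1)^3*(x + 3)^2

Eigenvalues and multiplicities (the geometric multiplicity of λ is n − rank(A − λI), which equals the number of Jordan blocks for λ):
  λ = -3: algebraic multiplicity = 2, geometric multiplicity = 1
  λ = -1: algebraic multiplicity = 3, geometric multiplicity = 2

Determining the block sizes for each eigenvalue:
  λ = -3: one block (gm = 1), so the single block has size am = 2 → block sizes [2]
  λ = -1: 2 blocks summing to 3 forces exactly one block of size 2 and the rest size 1 → block sizes [2, 1]

Assembling the blocks gives a Jordan form
J =
  [-3,  1,  0,  0,  0]
  [ 0, -3,  0,  0,  0]
  [ 0,  0, -1,  1,  0]
  [ 0,  0,  0, -1,  0]
  [ 0,  0,  0,  0, -1]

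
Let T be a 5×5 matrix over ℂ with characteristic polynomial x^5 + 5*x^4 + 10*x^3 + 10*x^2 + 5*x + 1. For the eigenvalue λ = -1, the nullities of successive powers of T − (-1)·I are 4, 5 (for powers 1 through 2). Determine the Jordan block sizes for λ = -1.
Block sizes for λ = -1: [2, 1, 1, 1]

From the dimensions of kernels of powers, the number of Jordan blocks of size at least j is d_j − d_{j−1} where d_j = dim ker(N^j) (with d_0 = 0). Computing the differences gives [4, 1].
The number of blocks of size exactly k is (#blocks of size ≥ k) − (#blocks of size ≥ k + 1), so the partition is: 3 block(s) of size 1, 1 block(s) of size 2.
In nonincreasing order the block sizes are [2, 1, 1, 1].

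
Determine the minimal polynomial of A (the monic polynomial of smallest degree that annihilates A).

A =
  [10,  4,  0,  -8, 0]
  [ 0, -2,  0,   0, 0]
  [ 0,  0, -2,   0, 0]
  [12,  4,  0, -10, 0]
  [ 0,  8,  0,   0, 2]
x^2 - 4

The characteristic polynomial is χ_A(x) = (x - 2)^2*(x + 2)^3, so the eigenvalues are known. The minimal polynomial is
  m_A(x) = Π_λ (x − λ)^{k_λ}
where k_λ is the size of the *largest* Jordan block for λ (equivalently, the smallest k with (A − λI)^k v = 0 for every generalised eigenvector v of λ).

  λ = -2: largest Jordan block has size 1, contributing (x + 2)
  λ = 2: largest Jordan block has size 1, contributing (x − 2)

So m_A(x) = (x - 2)*(x + 2) = x^2 - 4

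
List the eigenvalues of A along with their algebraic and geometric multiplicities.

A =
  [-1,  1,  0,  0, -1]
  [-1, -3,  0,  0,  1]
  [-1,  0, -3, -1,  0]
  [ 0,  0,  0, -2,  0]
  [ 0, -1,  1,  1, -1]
λ = -2: alg = 5, geom = 3

Step 1 — factor the characteristic polynomial to read off the algebraic multiplicities:
  χ_A(x) = (x + 2)^5

Step 2 — compute geometric multiplicities via the rank-nullity identity g(λ) = n − rank(A − λI):
  rank(A − (-2)·I) = 2, so dim ker(A − (-2)·I) = n − 2 = 3

Summary:
  λ = -2: algebraic multiplicity = 5, geometric multiplicity = 3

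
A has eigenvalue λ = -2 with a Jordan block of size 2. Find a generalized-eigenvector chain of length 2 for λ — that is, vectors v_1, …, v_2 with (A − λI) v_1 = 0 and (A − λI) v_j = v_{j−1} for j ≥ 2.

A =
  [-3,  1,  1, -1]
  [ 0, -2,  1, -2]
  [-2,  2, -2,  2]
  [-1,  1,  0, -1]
A Jordan chain for λ = -2 of length 2:
v_1 = (-1, 0, -2, -1)ᵀ
v_2 = (1, 0, 0, 0)ᵀ

Let N = A − (-2)·I. We want v_2 with N^2 v_2 = 0 but N^1 v_2 ≠ 0; then v_{j-1} := N · v_j for j = 2, …, 2.

Pick v_2 = (1, 0, 0, 0)ᵀ.
Then v_1 = N · v_2 = (-1, 0, -2, -1)ᵀ.

Sanity check: (A − (-2)·I) v_1 = (0, 0, 0, 0)ᵀ = 0. ✓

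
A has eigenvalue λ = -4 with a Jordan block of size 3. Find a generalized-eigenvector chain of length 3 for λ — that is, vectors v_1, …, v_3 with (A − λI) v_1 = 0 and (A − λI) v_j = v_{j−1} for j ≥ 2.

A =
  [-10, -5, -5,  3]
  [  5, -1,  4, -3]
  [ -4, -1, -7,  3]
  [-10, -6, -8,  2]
A Jordan chain for λ = -4 of length 3:
v_1 = (1, -1, 1, 2)ᵀ
v_2 = (-6, 5, -4, -10)ᵀ
v_3 = (1, 0, 0, 0)ᵀ

Let N = A − (-4)·I. We want v_3 with N^3 v_3 = 0 but N^2 v_3 ≠ 0; then v_{j-1} := N · v_j for j = 3, …, 2.

Pick v_3 = (1, 0, 0, 0)ᵀ.
Then v_2 = N · v_3 = (-6, 5, -4, -10)ᵀ.
Then v_1 = N · v_2 = (1, -1, 1, 2)ᵀ.

Sanity check: (A − (-4)·I) v_1 = (0, 0, 0, 0)ᵀ = 0. ✓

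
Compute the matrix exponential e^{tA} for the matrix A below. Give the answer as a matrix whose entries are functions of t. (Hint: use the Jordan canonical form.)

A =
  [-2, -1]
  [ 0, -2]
e^{tA} =
  [exp(-2*t), -t*exp(-2*t)]
  [0, exp(-2*t)]

Strategy: write A = P · J · P⁻¹ where J is a Jordan canonical form, so e^{tA} = P · e^{tJ} · P⁻¹, and e^{tJ} can be computed block-by-block.

A has Jordan form
J =
  [-2,  1]
  [ 0, -2]
(up to reordering of blocks).

Per-block formulas:
  For a 2×2 Jordan block J_2(-2): exp(t · J_2(-2)) = e^(-2t)·(I + t·N), where N is the 2×2 nilpotent shift.

After assembling e^{tJ} and conjugating by P, we get:

e^{tA} =
  [exp(-2*t), -t*exp(-2*t)]
  [0, exp(-2*t)]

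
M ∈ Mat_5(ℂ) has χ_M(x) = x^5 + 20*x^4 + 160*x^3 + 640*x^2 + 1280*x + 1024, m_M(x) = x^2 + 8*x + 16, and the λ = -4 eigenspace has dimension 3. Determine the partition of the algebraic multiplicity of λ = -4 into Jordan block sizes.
Block sizes for λ = -4: [2, 2, 1]

Step 1 — from the characteristic polynomial, algebraic multiplicity of λ = -4 is 5. From dim ker(M − (-4)·I) = 3, there are exactly 3 Jordan blocks for λ = -4.
Step 2 — from the minimal polynomial, the factor (x + 4)^2 tells us the largest block for λ = -4 has size 2.
Step 3 — with total size 5, 3 blocks, and largest block 2, the block sizes (in nonincreasing order) are [2, 2, 1].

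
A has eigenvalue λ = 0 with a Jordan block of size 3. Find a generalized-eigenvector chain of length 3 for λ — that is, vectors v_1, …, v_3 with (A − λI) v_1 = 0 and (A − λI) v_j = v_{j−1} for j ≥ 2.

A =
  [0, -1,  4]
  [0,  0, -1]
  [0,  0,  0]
A Jordan chain for λ = 0 of length 3:
v_1 = (1, 0, 0)ᵀ
v_2 = (4, -1, 0)ᵀ
v_3 = (0, 0, 1)ᵀ

Let N = A − (0)·I. We want v_3 with N^3 v_3 = 0 but N^2 v_3 ≠ 0; then v_{j-1} := N · v_j for j = 3, …, 2.

Pick v_3 = (0, 0, 1)ᵀ.
Then v_2 = N · v_3 = (4, -1, 0)ᵀ.
Then v_1 = N · v_2 = (1, 0, 0)ᵀ.

Sanity check: (A − (0)·I) v_1 = (0, 0, 0)ᵀ = 0. ✓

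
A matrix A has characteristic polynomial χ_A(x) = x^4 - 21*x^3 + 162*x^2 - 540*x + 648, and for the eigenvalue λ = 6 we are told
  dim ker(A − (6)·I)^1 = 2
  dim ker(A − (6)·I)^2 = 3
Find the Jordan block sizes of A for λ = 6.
Block sizes for λ = 6: [2, 1]

From the dimensions of kernels of powers, the number of Jordan blocks of size at least j is d_j − d_{j−1} where d_j = dim ker(N^j) (with d_0 = 0). Computing the differences gives [2, 1].
The number of blocks of size exactly k is (#blocks of size ≥ k) − (#blocks of size ≥ k + 1), so the partition is: 1 block(s) of size 1, 1 block(s) of size 2.
In nonincreasing order the block sizes are [2, 1].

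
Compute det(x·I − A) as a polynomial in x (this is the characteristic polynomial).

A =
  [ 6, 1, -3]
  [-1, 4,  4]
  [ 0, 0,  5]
x^3 - 15*x^2 + 75*x - 125

Expanding det(x·I − A) (e.g. by cofactor expansion or by noting that A is similar to its Jordan form J, which has the same characteristic polynomial as A) gives
  χ_A(x) = x^3 - 15*x^2 + 75*x - 125
which factors as (x - 5)^3. The eigenvalues (with algebraic multiplicities) are λ = 5 with multiplicity 3.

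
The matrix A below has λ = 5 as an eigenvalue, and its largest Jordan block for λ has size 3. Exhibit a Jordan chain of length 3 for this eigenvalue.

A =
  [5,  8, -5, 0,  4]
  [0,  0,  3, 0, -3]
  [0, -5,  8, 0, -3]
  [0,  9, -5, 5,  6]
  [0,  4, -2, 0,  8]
A Jordan chain for λ = 5 of length 3:
v_1 = (1, 0, 0, 0, 0)ᵀ
v_2 = (-5, 3, 3, -5, -2)ᵀ
v_3 = (0, 0, 1, 0, 0)ᵀ

Let N = A − (5)·I. We want v_3 with N^3 v_3 = 0 but N^2 v_3 ≠ 0; then v_{j-1} := N · v_j for j = 3, …, 2.

Pick v_3 = (0, 0, 1, 0, 0)ᵀ.
Then v_2 = N · v_3 = (-5, 3, 3, -5, -2)ᵀ.
Then v_1 = N · v_2 = (1, 0, 0, 0, 0)ᵀ.

Sanity check: (A − (5)·I) v_1 = (0, 0, 0, 0, 0)ᵀ = 0. ✓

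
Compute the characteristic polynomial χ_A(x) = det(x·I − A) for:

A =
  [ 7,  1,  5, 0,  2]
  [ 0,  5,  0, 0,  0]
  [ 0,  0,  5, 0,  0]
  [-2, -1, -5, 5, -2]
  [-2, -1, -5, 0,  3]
x^5 - 25*x^4 + 250*x^3 - 1250*x^2 + 3125*x - 3125

Expanding det(x·I − A) (e.g. by cofactor expansion or by noting that A is similar to its Jordan form J, which has the same characteristic polynomial as A) gives
  χ_A(x) = x^5 - 25*x^4 + 250*x^3 - 1250*x^2 + 3125*x - 3125
which factors as (x - 5)^5. The eigenvalues (with algebraic multiplicities) are λ = 5 with multiplicity 5.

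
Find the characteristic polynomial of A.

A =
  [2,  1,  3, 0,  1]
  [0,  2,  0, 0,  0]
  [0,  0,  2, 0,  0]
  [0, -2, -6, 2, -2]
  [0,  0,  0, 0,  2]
x^5 - 10*x^4 + 40*x^3 - 80*x^2 + 80*x - 32

Expanding det(x·I − A) (e.g. by cofactor expansion or by noting that A is similar to its Jordan form J, which has the same characteristic polynomial as A) gives
  χ_A(x) = x^5 - 10*x^4 + 40*x^3 - 80*x^2 + 80*x - 32
which factors as (x - 2)^5. The eigenvalues (with algebraic multiplicities) are λ = 2 with multiplicity 5.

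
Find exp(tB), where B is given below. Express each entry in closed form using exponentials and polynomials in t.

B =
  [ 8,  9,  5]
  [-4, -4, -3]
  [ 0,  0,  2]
e^{tB} =
  [6*t*exp(2*t) + exp(2*t), 9*t*exp(2*t), 3*t^2*exp(2*t)/2 + 5*t*exp(2*t)]
  [-4*t*exp(2*t), -6*t*exp(2*t) + exp(2*t), -t^2*exp(2*t) - 3*t*exp(2*t)]
  [0, 0, exp(2*t)]

Strategy: write B = P · J · P⁻¹ where J is a Jordan canonical form, so e^{tB} = P · e^{tJ} · P⁻¹, and e^{tJ} can be computed block-by-block.

B has Jordan form
J =
  [2, 1, 0]
  [0, 2, 1]
  [0, 0, 2]
(up to reordering of blocks).

Per-block formulas:
  For a 3×3 Jordan block J_3(2): exp(t · J_3(2)) = e^(2t)·(I + t·N + (t^2/2)·N^2), where N is the 3×3 nilpotent shift.

After assembling e^{tJ} and conjugating by P, we get:

e^{tB} =
  [6*t*exp(2*t) + exp(2*t), 9*t*exp(2*t), 3*t^2*exp(2*t)/2 + 5*t*exp(2*t)]
  [-4*t*exp(2*t), -6*t*exp(2*t) + exp(2*t), -t^2*exp(2*t) - 3*t*exp(2*t)]
  [0, 0, exp(2*t)]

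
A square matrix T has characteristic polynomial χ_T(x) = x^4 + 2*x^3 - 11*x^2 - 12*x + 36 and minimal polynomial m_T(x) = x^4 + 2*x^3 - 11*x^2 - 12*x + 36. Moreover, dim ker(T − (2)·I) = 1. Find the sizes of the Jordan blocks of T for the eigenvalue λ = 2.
Block sizes for λ = 2: [2]

Step 1 — from the characteristic polynomial, algebraic multiplicity of λ = 2 is 2. From dim ker(T − (2)·I) = 1, there are exactly 1 Jordan blocks for λ = 2.
Step 2 — from the minimal polynomial, the factor (x − 2)^2 tells us the largest block for λ = 2 has size 2.
Step 3 — with total size 2, 1 blocks, and largest block 2, the block sizes (in nonincreasing order) are [2].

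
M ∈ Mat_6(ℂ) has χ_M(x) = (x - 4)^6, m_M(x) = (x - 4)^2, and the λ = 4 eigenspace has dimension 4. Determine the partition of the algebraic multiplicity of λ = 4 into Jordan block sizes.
Block sizes for λ = 4: [2, 2, 1, 1]

Step 1 — from the characteristic polynomial, algebraic multiplicity of λ = 4 is 6. From dim ker(M − (4)·I) = 4, there are exactly 4 Jordan blocks for λ = 4.
Step 2 — from the minimal polynomial, the factor (x − 4)^2 tells us the largest block for λ = 4 has size 2.
Step 3 — with total size 6, 4 blocks, and largest block 2, the block sizes (in nonincreasing order) are [2, 2, 1, 1].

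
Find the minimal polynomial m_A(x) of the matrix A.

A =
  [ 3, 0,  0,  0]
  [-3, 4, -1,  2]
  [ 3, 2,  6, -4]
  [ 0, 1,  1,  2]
x^4 - 15*x^3 + 84*x^2 - 208*x + 192

The characteristic polynomial is χ_A(x) = (x - 4)^3*(x - 3), so the eigenvalues are known. The minimal polynomial is
  m_A(x) = Π_λ (x − λ)^{k_λ}
where k_λ is the size of the *largest* Jordan block for λ (equivalently, the smallest k with (A − λI)^k v = 0 for every generalised eigenvector v of λ).

  λ = 3: largest Jordan block has size 1, contributing (x − 3)
  λ = 4: largest Jordan block has size 3, contributing (x − 4)^3

So m_A(x) = (x - 4)^3*(x - 3) = x^4 - 15*x^3 + 84*x^2 - 208*x + 192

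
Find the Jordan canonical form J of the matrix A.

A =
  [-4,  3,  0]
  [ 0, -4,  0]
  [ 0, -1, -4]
J_2(-4) ⊕ J_1(-4)

The characteristic polynomial is
  det(x·I − A) = x^3 + 12*x^2 + 48*x + 64 = (x + 4)^3

Eigenvalues and multiplicities (the geometric multiplicity of λ is n − rank(A − λI), which equals the number of Jordan blocks for λ):
  λ = -4: algebraic multiplicity = 3, geometric multiplicity = 2

Determining the block sizes for each eigenvalue:
  λ = -4: 2 blocks summing to 3 forces exactly one block of size 2 and the rest size 1 → block sizes [2, 1]

Assembling the blocks gives a Jordan form
J =
  [-4,  1,  0]
  [ 0, -4,  0]
  [ 0,  0, -4]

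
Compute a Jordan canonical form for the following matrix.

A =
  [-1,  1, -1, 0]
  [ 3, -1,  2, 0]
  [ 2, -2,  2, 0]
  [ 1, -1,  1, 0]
J_3(0) ⊕ J_1(0)

The characteristic polynomial is
  det(x·I − A) = x^4

Eigenvalues and multiplicities (the geometric multiplicity of λ is n − rank(A − λI), which equals the number of Jordan blocks for λ):
  λ = 0: algebraic multiplicity = 4, geometric multiplicity = 2

Determining the block sizes for each eigenvalue:
  λ = 0: with am = 4 and gm = 2, the partition is not yet determined (e.g. several partitions of 4 into 2 parts exist). Let N = A − (0)·I. Computing rank(N^1) = 2, rank(N^2) = 1, rank(N^3) = 0; the number of blocks of size ≥ j is rank(N^{j−1}) − rank(N^j), giving [2, 1, 1]. So we have 1 block(s) of size 3, 1 block(s) of size 1 → block sizes [3, 1]

Assembling the blocks gives a Jordan form
J =
  [0, 1, 0, 0]
  [0, 0, 1, 0]
  [0, 0, 0, 0]
  [0, 0, 0, 0]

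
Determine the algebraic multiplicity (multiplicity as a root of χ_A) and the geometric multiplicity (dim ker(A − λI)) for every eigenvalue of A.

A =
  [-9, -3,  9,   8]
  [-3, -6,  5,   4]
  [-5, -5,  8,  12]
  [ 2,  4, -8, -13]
λ = -5: alg = 4, geom = 2

Step 1 — factor the characteristic polynomial to read off the algebraic multiplicities:
  χ_A(x) = (x + 5)^4

Step 2 — compute geometric multiplicities via the rank-nullity identity g(λ) = n − rank(A − λI):
  rank(A − (-5)·I) = 2, so dim ker(A − (-5)·I) = n − 2 = 2

Summary:
  λ = -5: algebraic multiplicity = 4, geometric multiplicity = 2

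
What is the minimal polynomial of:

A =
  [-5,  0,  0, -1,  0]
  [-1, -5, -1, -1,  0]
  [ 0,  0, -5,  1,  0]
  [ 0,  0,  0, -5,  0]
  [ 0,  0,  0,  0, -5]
x^2 + 10*x + 25

The characteristic polynomial is χ_A(x) = (x + 5)^5, so the eigenvalues are known. The minimal polynomial is
  m_A(x) = Π_λ (x − λ)^{k_λ}
where k_λ is the size of the *largest* Jordan block for λ (equivalently, the smallest k with (A − λI)^k v = 0 for every generalised eigenvector v of λ).

  λ = -5: largest Jordan block has size 2, contributing (x + 5)^2

So m_A(x) = (x + 5)^2 = x^2 + 10*x + 25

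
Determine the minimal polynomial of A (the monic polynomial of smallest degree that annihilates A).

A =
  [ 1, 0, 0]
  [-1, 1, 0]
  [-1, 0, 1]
x^2 - 2*x + 1

The characteristic polynomial is χ_A(x) = (x - 1)^3, so the eigenvalues are known. The minimal polynomial is
  m_A(x) = Π_λ (x − λ)^{k_λ}
where k_λ is the size of the *largest* Jordan block for λ (equivalently, the smallest k with (A − λI)^k v = 0 for every generalised eigenvector v of λ).

  λ = 1: largest Jordan block has size 2, contributing (x − 1)^2

So m_A(x) = (x - 1)^2 = x^2 - 2*x + 1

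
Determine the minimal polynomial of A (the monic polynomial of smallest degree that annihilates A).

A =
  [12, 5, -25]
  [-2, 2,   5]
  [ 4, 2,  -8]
x^3 - 6*x^2 + 12*x - 8

The characteristic polynomial is χ_A(x) = (x - 2)^3, so the eigenvalues are known. The minimal polynomial is
  m_A(x) = Π_λ (x − λ)^{k_λ}
where k_λ is the size of the *largest* Jordan block for λ (equivalently, the smallest k with (A − λI)^k v = 0 for every generalised eigenvector v of λ).

  λ = 2: largest Jordan block has size 3, contributing (x − 2)^3

So m_A(x) = (x - 2)^3 = x^3 - 6*x^2 + 12*x - 8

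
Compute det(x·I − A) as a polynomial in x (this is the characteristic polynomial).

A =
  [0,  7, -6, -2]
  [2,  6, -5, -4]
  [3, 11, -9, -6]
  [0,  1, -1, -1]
x^4 + 4*x^3 + 6*x^2 + 4*x + 1

Expanding det(x·I − A) (e.g. by cofactor expansion or by noting that A is similar to its Jordan form J, which has the same characteristic polynomial as A) gives
  χ_A(x) = x^4 + 4*x^3 + 6*x^2 + 4*x + 1
which factors as (x + 1)^4. The eigenvalues (with algebraic multiplicities) are λ = -1 with multiplicity 4.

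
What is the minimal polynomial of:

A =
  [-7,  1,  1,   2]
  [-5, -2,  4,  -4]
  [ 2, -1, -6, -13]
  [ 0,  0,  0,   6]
x^4 + 9*x^3 - 15*x^2 - 325*x - 750

The characteristic polynomial is χ_A(x) = (x - 6)*(x + 5)^3, so the eigenvalues are known. The minimal polynomial is
  m_A(x) = Π_λ (x − λ)^{k_λ}
where k_λ is the size of the *largest* Jordan block for λ (equivalently, the smallest k with (A − λI)^k v = 0 for every generalised eigenvector v of λ).

  λ = -5: largest Jordan block has size 3, contributing (x + 5)^3
  λ = 6: largest Jordan block has size 1, contributing (x − 6)

So m_A(x) = (x - 6)*(x + 5)^3 = x^4 + 9*x^3 - 15*x^2 - 325*x - 750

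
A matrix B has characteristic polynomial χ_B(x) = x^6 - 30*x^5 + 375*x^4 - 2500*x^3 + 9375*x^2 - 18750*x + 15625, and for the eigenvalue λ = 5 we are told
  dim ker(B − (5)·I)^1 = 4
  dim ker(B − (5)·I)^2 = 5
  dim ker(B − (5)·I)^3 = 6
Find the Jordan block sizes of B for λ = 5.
Block sizes for λ = 5: [3, 1, 1, 1]

From the dimensions of kernels of powers, the number of Jordan blocks of size at least j is d_j − d_{j−1} where d_j = dim ker(N^j) (with d_0 = 0). Computing the differences gives [4, 1, 1].
The number of blocks of size exactly k is (#blocks of size ≥ k) − (#blocks of size ≥ k + 1), so the partition is: 3 block(s) of size 1, 1 block(s) of size 3.
In nonincreasing order the block sizes are [3, 1, 1, 1].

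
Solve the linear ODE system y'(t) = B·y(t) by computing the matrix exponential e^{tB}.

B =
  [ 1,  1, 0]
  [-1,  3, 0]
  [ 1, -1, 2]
e^{tB} =
  [-t*exp(2*t) + exp(2*t), t*exp(2*t), 0]
  [-t*exp(2*t), t*exp(2*t) + exp(2*t), 0]
  [t*exp(2*t), -t*exp(2*t), exp(2*t)]

Strategy: write B = P · J · P⁻¹ where J is a Jordan canonical form, so e^{tB} = P · e^{tJ} · P⁻¹, and e^{tJ} can be computed block-by-block.

B has Jordan form
J =
  [2, 1, 0]
  [0, 2, 0]
  [0, 0, 2]
(up to reordering of blocks).

Per-block formulas:
  For a 1×1 block at λ = 2: exp(t · [2]) = [e^(2t)].
  For a 2×2 Jordan block J_2(2): exp(t · J_2(2)) = e^(2t)·(I + t·N), where N is the 2×2 nilpotent shift.

After assembling e^{tJ} and conjugating by P, we get:

e^{tB} =
  [-t*exp(2*t) + exp(2*t), t*exp(2*t), 0]
  [-t*exp(2*t), t*exp(2*t) + exp(2*t), 0]
  [t*exp(2*t), -t*exp(2*t), exp(2*t)]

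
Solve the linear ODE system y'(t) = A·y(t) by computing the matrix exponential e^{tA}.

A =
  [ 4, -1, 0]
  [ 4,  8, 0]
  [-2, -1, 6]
e^{tA} =
  [-2*t*exp(6*t) + exp(6*t), -t*exp(6*t), 0]
  [4*t*exp(6*t), 2*t*exp(6*t) + exp(6*t), 0]
  [-2*t*exp(6*t), -t*exp(6*t), exp(6*t)]

Strategy: write A = P · J · P⁻¹ where J is a Jordan canonical form, so e^{tA} = P · e^{tJ} · P⁻¹, and e^{tJ} can be computed block-by-block.

A has Jordan form
J =
  [6, 1, 0]
  [0, 6, 0]
  [0, 0, 6]
(up to reordering of blocks).

Per-block formulas:
  For a 2×2 Jordan block J_2(6): exp(t · J_2(6)) = e^(6t)·(I + t·N), where N is the 2×2 nilpotent shift.
  For a 1×1 block at λ = 6: exp(t · [6]) = [e^(6t)].

After assembling e^{tJ} and conjugating by P, we get:

e^{tA} =
  [-2*t*exp(6*t) + exp(6*t), -t*exp(6*t), 0]
  [4*t*exp(6*t), 2*t*exp(6*t) + exp(6*t), 0]
  [-2*t*exp(6*t), -t*exp(6*t), exp(6*t)]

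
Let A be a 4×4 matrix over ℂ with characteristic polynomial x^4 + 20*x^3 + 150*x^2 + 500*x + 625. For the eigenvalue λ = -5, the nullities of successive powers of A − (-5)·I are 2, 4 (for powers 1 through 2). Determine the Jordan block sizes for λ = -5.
Block sizes for λ = -5: [2, 2]

From the dimensions of kernels of powers, the number of Jordan blocks of size at least j is d_j − d_{j−1} where d_j = dim ker(N^j) (with d_0 = 0). Computing the differences gives [2, 2].
The number of blocks of size exactly k is (#blocks of size ≥ k) − (#blocks of size ≥ k + 1), so the partition is: 2 block(s) of size 2.
In nonincreasing order the block sizes are [2, 2].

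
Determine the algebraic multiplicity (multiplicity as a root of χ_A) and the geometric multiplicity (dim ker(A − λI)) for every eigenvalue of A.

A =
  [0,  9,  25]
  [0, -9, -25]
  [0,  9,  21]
λ = 0: alg = 1, geom = 1; λ = 6: alg = 2, geom = 1

Step 1 — factor the characteristic polynomial to read off the algebraic multiplicities:
  χ_A(x) = x*(x - 6)^2

Step 2 — compute geometric multiplicities via the rank-nullity identity g(λ) = n − rank(A − λI):
  rank(A − (0)·I) = 2, so dim ker(A − (0)·I) = n − 2 = 1
  rank(A − (6)·I) = 2, so dim ker(A − (6)·I) = n − 2 = 1

Summary:
  λ = 0: algebraic multiplicity = 1, geometric multiplicity = 1
  λ = 6: algebraic multiplicity = 2, geometric multiplicity = 1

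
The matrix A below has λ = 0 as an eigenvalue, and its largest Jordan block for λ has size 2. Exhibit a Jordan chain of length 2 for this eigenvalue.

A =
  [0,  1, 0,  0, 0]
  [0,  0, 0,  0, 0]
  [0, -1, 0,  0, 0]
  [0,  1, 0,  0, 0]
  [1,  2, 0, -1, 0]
A Jordan chain for λ = 0 of length 2:
v_1 = (0, 0, 0, 0, 1)ᵀ
v_2 = (1, 0, 0, 0, 0)ᵀ

Let N = A − (0)·I. We want v_2 with N^2 v_2 = 0 but N^1 v_2 ≠ 0; then v_{j-1} := N · v_j for j = 2, …, 2.

Pick v_2 = (1, 0, 0, 0, 0)ᵀ.
Then v_1 = N · v_2 = (0, 0, 0, 0, 1)ᵀ.

Sanity check: (A − (0)·I) v_1 = (0, 0, 0, 0, 0)ᵀ = 0. ✓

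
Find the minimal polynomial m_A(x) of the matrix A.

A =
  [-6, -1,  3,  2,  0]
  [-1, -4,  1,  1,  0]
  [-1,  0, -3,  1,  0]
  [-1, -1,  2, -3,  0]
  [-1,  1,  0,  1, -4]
x^2 + 8*x + 16

The characteristic polynomial is χ_A(x) = (x + 4)^5, so the eigenvalues are known. The minimal polynomial is
  m_A(x) = Π_λ (x − λ)^{k_λ}
where k_λ is the size of the *largest* Jordan block for λ (equivalently, the smallest k with (A − λI)^k v = 0 for every generalised eigenvector v of λ).

  λ = -4: largest Jordan block has size 2, contributing (x + 4)^2

So m_A(x) = (x + 4)^2 = x^2 + 8*x + 16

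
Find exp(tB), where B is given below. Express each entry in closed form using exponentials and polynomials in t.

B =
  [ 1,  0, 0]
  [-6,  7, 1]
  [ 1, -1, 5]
e^{tB} =
  [exp(t), 0, 0]
  [-t*exp(6*t) - exp(6*t) + exp(t), t*exp(6*t) + exp(6*t), t*exp(6*t)]
  [t*exp(6*t), -t*exp(6*t), -t*exp(6*t) + exp(6*t)]

Strategy: write B = P · J · P⁻¹ where J is a Jordan canonical form, so e^{tB} = P · e^{tJ} · P⁻¹, and e^{tJ} can be computed block-by-block.

B has Jordan form
J =
  [1, 0, 0]
  [0, 6, 1]
  [0, 0, 6]
(up to reordering of blocks).

Per-block formulas:
  For a 1×1 block at λ = 1: exp(t · [1]) = [e^(1t)].
  For a 2×2 Jordan block J_2(6): exp(t · J_2(6)) = e^(6t)·(I + t·N), where N is the 2×2 nilpotent shift.

After assembling e^{tJ} and conjugating by P, we get:

e^{tB} =
  [exp(t), 0, 0]
  [-t*exp(6*t) - exp(6*t) + exp(t), t*exp(6*t) + exp(6*t), t*exp(6*t)]
  [t*exp(6*t), -t*exp(6*t), -t*exp(6*t) + exp(6*t)]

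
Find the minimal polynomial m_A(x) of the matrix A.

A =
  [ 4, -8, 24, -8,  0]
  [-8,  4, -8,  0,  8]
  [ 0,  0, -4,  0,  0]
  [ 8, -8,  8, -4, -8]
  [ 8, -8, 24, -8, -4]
x^2 - 16

The characteristic polynomial is χ_A(x) = (x - 4)^2*(x + 4)^3, so the eigenvalues are known. The minimal polynomial is
  m_A(x) = Π_λ (x − λ)^{k_λ}
where k_λ is the size of the *largest* Jordan block for λ (equivalently, the smallest k with (A − λI)^k v = 0 for every generalised eigenvector v of λ).

  λ = -4: largest Jordan block has size 1, contributing (x + 4)
  λ = 4: largest Jordan block has size 1, contributing (x − 4)

So m_A(x) = (x - 4)*(x + 4) = x^2 - 16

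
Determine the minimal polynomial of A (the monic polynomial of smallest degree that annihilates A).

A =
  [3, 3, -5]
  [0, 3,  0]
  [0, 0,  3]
x^2 - 6*x + 9

The characteristic polynomial is χ_A(x) = (x - 3)^3, so the eigenvalues are known. The minimal polynomial is
  m_A(x) = Π_λ (x − λ)^{k_λ}
where k_λ is the size of the *largest* Jordan block for λ (equivalently, the smallest k with (A − λI)^k v = 0 for every generalised eigenvector v of λ).

  λ = 3: largest Jordan block has size 2, contributing (x − 3)^2

So m_A(x) = (x - 3)^2 = x^2 - 6*x + 9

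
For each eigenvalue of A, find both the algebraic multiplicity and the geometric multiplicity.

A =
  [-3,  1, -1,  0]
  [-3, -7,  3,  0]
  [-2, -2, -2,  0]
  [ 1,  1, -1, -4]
λ = -4: alg = 4, geom = 3

Step 1 — factor the characteristic polynomial to read off the algebraic multiplicities:
  χ_A(x) = (x + 4)^4

Step 2 — compute geometric multiplicities via the rank-nullity identity g(λ) = n − rank(A − λI):
  rank(A − (-4)·I) = 1, so dim ker(A − (-4)·I) = n − 1 = 3

Summary:
  λ = -4: algebraic multiplicity = 4, geometric multiplicity = 3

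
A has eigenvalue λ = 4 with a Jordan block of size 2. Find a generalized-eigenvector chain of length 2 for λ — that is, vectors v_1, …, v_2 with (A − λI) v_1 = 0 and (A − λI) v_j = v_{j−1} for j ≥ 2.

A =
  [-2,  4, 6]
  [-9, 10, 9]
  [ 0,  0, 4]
A Jordan chain for λ = 4 of length 2:
v_1 = (-6, -9, 0)ᵀ
v_2 = (1, 0, 0)ᵀ

Let N = A − (4)·I. We want v_2 with N^2 v_2 = 0 but N^1 v_2 ≠ 0; then v_{j-1} := N · v_j for j = 2, …, 2.

Pick v_2 = (1, 0, 0)ᵀ.
Then v_1 = N · v_2 = (-6, -9, 0)ᵀ.

Sanity check: (A − (4)·I) v_1 = (0, 0, 0)ᵀ = 0. ✓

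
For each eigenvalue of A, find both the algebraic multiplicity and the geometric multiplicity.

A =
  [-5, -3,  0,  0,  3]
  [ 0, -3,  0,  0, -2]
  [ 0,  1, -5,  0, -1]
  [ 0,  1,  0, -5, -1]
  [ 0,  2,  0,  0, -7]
λ = -5: alg = 5, geom = 4

Step 1 — factor the characteristic polynomial to read off the algebraic multiplicities:
  χ_A(x) = (x + 5)^5

Step 2 — compute geometric multiplicities via the rank-nullity identity g(λ) = n − rank(A − λI):
  rank(A − (-5)·I) = 1, so dim ker(A − (-5)·I) = n − 1 = 4

Summary:
  λ = -5: algebraic multiplicity = 5, geometric multiplicity = 4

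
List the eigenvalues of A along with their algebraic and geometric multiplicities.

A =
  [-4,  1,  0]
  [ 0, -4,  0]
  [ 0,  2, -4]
λ = -4: alg = 3, geom = 2

Step 1 — factor the characteristic polynomial to read off the algebraic multiplicities:
  χ_A(x) = (x + 4)^3

Step 2 — compute geometric multiplicities via the rank-nullity identity g(λ) = n − rank(A − λI):
  rank(A − (-4)·I) = 1, so dim ker(A − (-4)·I) = n − 1 = 2

Summary:
  λ = -4: algebraic multiplicity = 3, geometric multiplicity = 2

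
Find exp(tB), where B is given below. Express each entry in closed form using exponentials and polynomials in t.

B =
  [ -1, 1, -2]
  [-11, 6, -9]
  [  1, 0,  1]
e^{tB} =
  [-2*t^2*exp(2*t) - 3*t*exp(2*t) + exp(2*t), t^2*exp(2*t)/2 + t*exp(2*t), -t^2*exp(2*t)/2 - 2*t*exp(2*t)]
  [-10*t^2*exp(2*t) - 11*t*exp(2*t), 5*t^2*exp(2*t)/2 + 4*t*exp(2*t) + exp(2*t), -5*t^2*exp(2*t)/2 - 9*t*exp(2*t)]
  [-2*t^2*exp(2*t) + t*exp(2*t), t^2*exp(2*t)/2, -t^2*exp(2*t)/2 - t*exp(2*t) + exp(2*t)]

Strategy: write B = P · J · P⁻¹ where J is a Jordan canonical form, so e^{tB} = P · e^{tJ} · P⁻¹, and e^{tJ} can be computed block-by-block.

B has Jordan form
J =
  [2, 1, 0]
  [0, 2, 1]
  [0, 0, 2]
(up to reordering of blocks).

Per-block formulas:
  For a 3×3 Jordan block J_3(2): exp(t · J_3(2)) = e^(2t)·(I + t·N + (t^2/2)·N^2), where N is the 3×3 nilpotent shift.

After assembling e^{tJ} and conjugating by P, we get:

e^{tB} =
  [-2*t^2*exp(2*t) - 3*t*exp(2*t) + exp(2*t), t^2*exp(2*t)/2 + t*exp(2*t), -t^2*exp(2*t)/2 - 2*t*exp(2*t)]
  [-10*t^2*exp(2*t) - 11*t*exp(2*t), 5*t^2*exp(2*t)/2 + 4*t*exp(2*t) + exp(2*t), -5*t^2*exp(2*t)/2 - 9*t*exp(2*t)]
  [-2*t^2*exp(2*t) + t*exp(2*t), t^2*exp(2*t)/2, -t^2*exp(2*t)/2 - t*exp(2*t) + exp(2*t)]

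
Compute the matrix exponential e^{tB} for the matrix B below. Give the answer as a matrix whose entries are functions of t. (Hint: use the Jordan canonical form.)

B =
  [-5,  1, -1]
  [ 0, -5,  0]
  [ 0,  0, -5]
e^{tB} =
  [exp(-5*t), t*exp(-5*t), -t*exp(-5*t)]
  [0, exp(-5*t), 0]
  [0, 0, exp(-5*t)]

Strategy: write B = P · J · P⁻¹ where J is a Jordan canonical form, so e^{tB} = P · e^{tJ} · P⁻¹, and e^{tJ} can be computed block-by-block.

B has Jordan form
J =
  [-5,  1,  0]
  [ 0, -5,  0]
  [ 0,  0, -5]
(up to reordering of blocks).

Per-block formulas:
  For a 2×2 Jordan block J_2(-5): exp(t · J_2(-5)) = e^(-5t)·(I + t·N), where N is the 2×2 nilpotent shift.
  For a 1×1 block at λ = -5: exp(t · [-5]) = [e^(-5t)].

After assembling e^{tJ} and conjugating by P, we get:

e^{tB} =
  [exp(-5*t), t*exp(-5*t), -t*exp(-5*t)]
  [0, exp(-5*t), 0]
  [0, 0, exp(-5*t)]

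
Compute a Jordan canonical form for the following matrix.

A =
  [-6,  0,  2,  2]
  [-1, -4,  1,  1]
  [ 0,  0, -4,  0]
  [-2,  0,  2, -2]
J_2(-4) ⊕ J_1(-4) ⊕ J_1(-4)

The characteristic polynomial is
  det(x·I − A) = x^4 + 16*x^3 + 96*x^2 + 256*x + 256 = (x + 4)^4

Eigenvalues and multiplicities (the geometric multiplicity of λ is n − rank(A − λI), which equals the number of Jordan blocks for λ):
  λ = -4: algebraic multiplicity = 4, geometric multiplicity = 3

Determining the block sizes for each eigenvalue:
  λ = -4: 3 blocks summing to 4 forces exactly one block of size 2 and the rest size 1 → block sizes [2, 1, 1]

Assembling the blocks gives a Jordan form
J =
  [-4,  1,  0,  0]
  [ 0, -4,  0,  0]
  [ 0,  0, -4,  0]
  [ 0,  0,  0, -4]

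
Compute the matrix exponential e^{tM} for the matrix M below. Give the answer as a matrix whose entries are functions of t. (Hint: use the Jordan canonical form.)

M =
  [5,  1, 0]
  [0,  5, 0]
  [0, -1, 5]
e^{tM} =
  [exp(5*t), t*exp(5*t), 0]
  [0, exp(5*t), 0]
  [0, -t*exp(5*t), exp(5*t)]

Strategy: write M = P · J · P⁻¹ where J is a Jordan canonical form, so e^{tM} = P · e^{tJ} · P⁻¹, and e^{tJ} can be computed block-by-block.

M has Jordan form
J =
  [5, 1, 0]
  [0, 5, 0]
  [0, 0, 5]
(up to reordering of blocks).

Per-block formulas:
  For a 1×1 block at λ = 5: exp(t · [5]) = [e^(5t)].
  For a 2×2 Jordan block J_2(5): exp(t · J_2(5)) = e^(5t)·(I + t·N), where N is the 2×2 nilpotent shift.

After assembling e^{tJ} and conjugating by P, we get:

e^{tM} =
  [exp(5*t), t*exp(5*t), 0]
  [0, exp(5*t), 0]
  [0, -t*exp(5*t), exp(5*t)]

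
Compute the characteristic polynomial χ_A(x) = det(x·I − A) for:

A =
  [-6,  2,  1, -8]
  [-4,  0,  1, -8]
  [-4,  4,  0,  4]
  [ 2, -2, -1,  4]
x^4 + 2*x^3 - 12*x^2 - 8*x + 32

Expanding det(x·I − A) (e.g. by cofactor expansion or by noting that A is similar to its Jordan form J, which has the same characteristic polynomial as A) gives
  χ_A(x) = x^4 + 2*x^3 - 12*x^2 - 8*x + 32
which factors as (x - 2)^2*(x + 2)*(x + 4). The eigenvalues (with algebraic multiplicities) are λ = -4 with multiplicity 1, λ = -2 with multiplicity 1, λ = 2 with multiplicity 2.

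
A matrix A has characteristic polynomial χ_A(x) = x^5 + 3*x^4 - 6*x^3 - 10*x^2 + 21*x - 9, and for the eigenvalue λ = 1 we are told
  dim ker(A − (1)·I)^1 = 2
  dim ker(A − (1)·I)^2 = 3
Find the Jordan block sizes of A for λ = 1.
Block sizes for λ = 1: [2, 1]

From the dimensions of kernels of powers, the number of Jordan blocks of size at least j is d_j − d_{j−1} where d_j = dim ker(N^j) (with d_0 = 0). Computing the differences gives [2, 1].
The number of blocks of size exactly k is (#blocks of size ≥ k) − (#blocks of size ≥ k + 1), so the partition is: 1 block(s) of size 1, 1 block(s) of size 2.
In nonincreasing order the block sizes are [2, 1].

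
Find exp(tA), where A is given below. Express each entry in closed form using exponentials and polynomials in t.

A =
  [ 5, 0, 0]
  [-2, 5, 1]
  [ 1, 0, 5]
e^{tA} =
  [exp(5*t), 0, 0]
  [t^2*exp(5*t)/2 - 2*t*exp(5*t), exp(5*t), t*exp(5*t)]
  [t*exp(5*t), 0, exp(5*t)]

Strategy: write A = P · J · P⁻¹ where J is a Jordan canonical form, so e^{tA} = P · e^{tJ} · P⁻¹, and e^{tJ} can be computed block-by-block.

A has Jordan form
J =
  [5, 1, 0]
  [0, 5, 1]
  [0, 0, 5]
(up to reordering of blocks).

Per-block formulas:
  For a 3×3 Jordan block J_3(5): exp(t · J_3(5)) = e^(5t)·(I + t·N + (t^2/2)·N^2), where N is the 3×3 nilpotent shift.

After assembling e^{tJ} and conjugating by P, we get:

e^{tA} =
  [exp(5*t), 0, 0]
  [t^2*exp(5*t)/2 - 2*t*exp(5*t), exp(5*t), t*exp(5*t)]
  [t*exp(5*t), 0, exp(5*t)]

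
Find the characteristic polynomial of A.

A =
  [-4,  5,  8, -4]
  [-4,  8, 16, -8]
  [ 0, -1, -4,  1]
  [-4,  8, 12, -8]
x^4 + 8*x^3 + 24*x^2 + 32*x + 16

Expanding det(x·I − A) (e.g. by cofactor expansion or by noting that A is similar to its Jordan form J, which has the same characteristic polynomial as A) gives
  χ_A(x) = x^4 + 8*x^3 + 24*x^2 + 32*x + 16
which factors as (x + 2)^4. The eigenvalues (with algebraic multiplicities) are λ = -2 with multiplicity 4.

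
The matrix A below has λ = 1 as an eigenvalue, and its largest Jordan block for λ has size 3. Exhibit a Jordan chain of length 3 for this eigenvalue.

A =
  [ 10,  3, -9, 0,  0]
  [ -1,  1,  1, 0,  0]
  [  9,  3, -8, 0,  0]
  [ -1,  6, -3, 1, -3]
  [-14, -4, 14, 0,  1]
A Jordan chain for λ = 1 of length 3:
v_1 = (-3, 0, -3, 0, 4)ᵀ
v_2 = (9, -1, 9, -1, -14)ᵀ
v_3 = (1, 0, 0, 0, 0)ᵀ

Let N = A − (1)·I. We want v_3 with N^3 v_3 = 0 but N^2 v_3 ≠ 0; then v_{j-1} := N · v_j for j = 3, …, 2.

Pick v_3 = (1, 0, 0, 0, 0)ᵀ.
Then v_2 = N · v_3 = (9, -1, 9, -1, -14)ᵀ.
Then v_1 = N · v_2 = (-3, 0, -3, 0, 4)ᵀ.

Sanity check: (A − (1)·I) v_1 = (0, 0, 0, 0, 0)ᵀ = 0. ✓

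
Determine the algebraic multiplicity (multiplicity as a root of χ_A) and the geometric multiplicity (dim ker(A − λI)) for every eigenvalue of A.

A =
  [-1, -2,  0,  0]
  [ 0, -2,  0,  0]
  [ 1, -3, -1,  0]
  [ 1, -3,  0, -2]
λ = -2: alg = 2, geom = 1; λ = -1: alg = 2, geom = 1

Step 1 — factor the characteristic polynomial to read off the algebraic multiplicities:
  χ_A(x) = (x + 1)^2*(x + 2)^2

Step 2 — compute geometric multiplicities via the rank-nullity identity g(λ) = n − rank(A − λI):
  rank(A − (-2)·I) = 3, so dim ker(A − (-2)·I) = n − 3 = 1
  rank(A − (-1)·I) = 3, so dim ker(A − (-1)·I) = n − 3 = 1

Summary:
  λ = -2: algebraic multiplicity = 2, geometric multiplicity = 1
  λ = -1: algebraic multiplicity = 2, geometric multiplicity = 1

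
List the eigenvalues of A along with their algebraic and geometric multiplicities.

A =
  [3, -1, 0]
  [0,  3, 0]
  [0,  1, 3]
λ = 3: alg = 3, geom = 2

Step 1 — factor the characteristic polynomial to read off the algebraic multiplicities:
  χ_A(x) = (x - 3)^3

Step 2 — compute geometric multiplicities via the rank-nullity identity g(λ) = n − rank(A − λI):
  rank(A − (3)·I) = 1, so dim ker(A − (3)·I) = n − 1 = 2

Summary:
  λ = 3: algebraic multiplicity = 3, geometric multiplicity = 2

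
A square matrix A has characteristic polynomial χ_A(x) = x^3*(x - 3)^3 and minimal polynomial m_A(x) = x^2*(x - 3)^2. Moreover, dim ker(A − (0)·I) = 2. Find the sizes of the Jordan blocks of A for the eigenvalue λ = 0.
Block sizes for λ = 0: [2, 1]

Step 1 — from the characteristic polynomial, algebraic multiplicity of λ = 0 is 3. From dim ker(A − (0)·I) = 2, there are exactly 2 Jordan blocks for λ = 0.
Step 2 — from the minimal polynomial, the factor (x − 0)^2 tells us the largest block for λ = 0 has size 2.
Step 3 — with total size 3, 2 blocks, and largest block 2, the block sizes (in nonincreasing order) are [2, 1].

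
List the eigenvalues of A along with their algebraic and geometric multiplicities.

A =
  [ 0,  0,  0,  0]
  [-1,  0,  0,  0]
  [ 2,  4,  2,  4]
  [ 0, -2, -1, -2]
λ = 0: alg = 4, geom = 2

Step 1 — factor the characteristic polynomial to read off the algebraic multiplicities:
  χ_A(x) = x^4

Step 2 — compute geometric multiplicities via the rank-nullity identity g(λ) = n − rank(A − λI):
  rank(A − (0)·I) = 2, so dim ker(A − (0)·I) = n − 2 = 2

Summary:
  λ = 0: algebraic multiplicity = 4, geometric multiplicity = 2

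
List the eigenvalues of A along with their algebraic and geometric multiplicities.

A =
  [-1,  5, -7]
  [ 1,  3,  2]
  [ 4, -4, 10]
λ = 4: alg = 3, geom = 1

Step 1 — factor the characteristic polynomial to read off the algebraic multiplicities:
  χ_A(x) = (x - 4)^3

Step 2 — compute geometric multiplicities via the rank-nullity identity g(λ) = n − rank(A − λI):
  rank(A − (4)·I) = 2, so dim ker(A − (4)·I) = n − 2 = 1

Summary:
  λ = 4: algebraic multiplicity = 3, geometric multiplicity = 1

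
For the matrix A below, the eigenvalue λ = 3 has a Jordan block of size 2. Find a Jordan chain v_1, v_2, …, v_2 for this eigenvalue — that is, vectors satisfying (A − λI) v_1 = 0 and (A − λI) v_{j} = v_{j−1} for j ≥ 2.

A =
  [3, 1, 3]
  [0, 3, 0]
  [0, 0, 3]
A Jordan chain for λ = 3 of length 2:
v_1 = (1, 0, 0)ᵀ
v_2 = (0, 1, 0)ᵀ

Let N = A − (3)·I. We want v_2 with N^2 v_2 = 0 but N^1 v_2 ≠ 0; then v_{j-1} := N · v_j for j = 2, …, 2.

Pick v_2 = (0, 1, 0)ᵀ.
Then v_1 = N · v_2 = (1, 0, 0)ᵀ.

Sanity check: (A − (3)·I) v_1 = (0, 0, 0)ᵀ = 0. ✓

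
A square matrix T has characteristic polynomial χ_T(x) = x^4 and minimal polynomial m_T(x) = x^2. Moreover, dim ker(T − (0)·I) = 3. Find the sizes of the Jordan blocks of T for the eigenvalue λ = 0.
Block sizes for λ = 0: [2, 1, 1]

Step 1 — from the characteristic polynomial, algebraic multiplicity of λ = 0 is 4. From dim ker(T − (0)·I) = 3, there are exactly 3 Jordan blocks for λ = 0.
Step 2 — from the minimal polynomial, the factor (x − 0)^2 tells us the largest block for λ = 0 has size 2.
Step 3 — with total size 4, 3 blocks, and largest block 2, the block sizes (in nonincreasing order) are [2, 1, 1].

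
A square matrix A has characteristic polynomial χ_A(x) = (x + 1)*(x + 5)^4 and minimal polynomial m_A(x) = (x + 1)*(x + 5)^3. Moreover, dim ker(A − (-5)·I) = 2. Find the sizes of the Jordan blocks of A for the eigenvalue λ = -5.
Block sizes for λ = -5: [3, 1]

Step 1 — from the characteristic polynomial, algebraic multiplicity of λ = -5 is 4. From dim ker(A − (-5)·I) = 2, there are exactly 2 Jordan blocks for λ = -5.
Step 2 — from the minimal polynomial, the factor (x + 5)^3 tells us the largest block for λ = -5 has size 3.
Step 3 — with total size 4, 2 blocks, and largest block 3, the block sizes (in nonincreasing order) are [3, 1].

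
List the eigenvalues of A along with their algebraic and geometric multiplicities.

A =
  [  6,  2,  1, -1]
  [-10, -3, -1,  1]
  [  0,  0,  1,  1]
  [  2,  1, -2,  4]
λ = 2: alg = 4, geom = 2

Step 1 — factor the characteristic polynomial to read off the algebraic multiplicities:
  χ_A(x) = (x - 2)^4

Step 2 — compute geometric multiplicities via the rank-nullity identity g(λ) = n − rank(A − λI):
  rank(A − (2)·I) = 2, so dim ker(A − (2)·I) = n − 2 = 2

Summary:
  λ = 2: algebraic multiplicity = 4, geometric multiplicity = 2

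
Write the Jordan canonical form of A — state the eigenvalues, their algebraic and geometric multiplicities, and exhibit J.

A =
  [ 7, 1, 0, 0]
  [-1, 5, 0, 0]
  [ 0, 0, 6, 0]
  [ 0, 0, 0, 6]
J_2(6) ⊕ J_1(6) ⊕ J_1(6)

The characteristic polynomial is
  det(x·I − A) = x^4 - 24*x^3 + 216*x^2 - 864*x + 1296 = (x - 6)^4

Eigenvalues and multiplicities (the geometric multiplicity of λ is n − rank(A − λI), which equals the number of Jordan blocks for λ):
  λ = 6: algebraic multiplicity = 4, geometric multiplicity = 3

Determining the block sizes for each eigenvalue:
  λ = 6: 3 blocks summing to 4 forces exactly one block of size 2 and the rest size 1 → block sizes [2, 1, 1]

Assembling the blocks gives a Jordan form
J =
  [6, 1, 0, 0]
  [0, 6, 0, 0]
  [0, 0, 6, 0]
  [0, 0, 0, 6]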